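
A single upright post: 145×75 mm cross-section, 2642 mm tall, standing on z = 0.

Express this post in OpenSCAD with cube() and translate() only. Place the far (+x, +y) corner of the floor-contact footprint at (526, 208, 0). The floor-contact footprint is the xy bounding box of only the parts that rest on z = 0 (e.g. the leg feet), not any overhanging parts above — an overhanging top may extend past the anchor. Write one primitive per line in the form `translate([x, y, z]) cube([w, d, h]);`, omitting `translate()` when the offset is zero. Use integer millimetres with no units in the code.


translate([381, 133, 0]) cube([145, 75, 2642]);


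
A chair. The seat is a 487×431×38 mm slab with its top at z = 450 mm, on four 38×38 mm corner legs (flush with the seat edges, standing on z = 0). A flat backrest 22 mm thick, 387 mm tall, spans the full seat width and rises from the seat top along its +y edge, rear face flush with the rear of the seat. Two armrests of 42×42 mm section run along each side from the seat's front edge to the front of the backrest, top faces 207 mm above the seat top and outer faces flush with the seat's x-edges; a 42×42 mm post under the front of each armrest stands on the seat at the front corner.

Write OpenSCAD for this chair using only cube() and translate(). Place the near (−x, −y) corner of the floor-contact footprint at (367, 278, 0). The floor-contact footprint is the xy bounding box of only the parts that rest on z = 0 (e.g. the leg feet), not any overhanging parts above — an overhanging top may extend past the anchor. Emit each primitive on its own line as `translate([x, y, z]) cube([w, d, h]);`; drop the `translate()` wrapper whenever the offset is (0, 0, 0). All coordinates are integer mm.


// leg_h = 450 - 38 = 412
// arm post h = 207 - 42 = 165
translate([367, 278, 412]) cube([487, 431, 38]);
translate([367, 278, 0]) cube([38, 38, 412]);
translate([816, 278, 0]) cube([38, 38, 412]);
translate([367, 671, 0]) cube([38, 38, 412]);
translate([816, 671, 0]) cube([38, 38, 412]);
translate([367, 687, 450]) cube([487, 22, 387]);
translate([367, 278, 615]) cube([42, 409, 42]);
translate([812, 278, 615]) cube([42, 409, 42]);
translate([367, 278, 450]) cube([42, 42, 165]);
translate([812, 278, 450]) cube([42, 42, 165]);


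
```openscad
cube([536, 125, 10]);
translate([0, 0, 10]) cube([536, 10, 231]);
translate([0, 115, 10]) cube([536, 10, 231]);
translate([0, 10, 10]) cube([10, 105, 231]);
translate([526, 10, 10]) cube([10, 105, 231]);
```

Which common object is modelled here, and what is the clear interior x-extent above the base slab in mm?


An open box. The internal width is 516 mm.

A 536×125 base slab with four walls standing on it — an open box. The base is 536 mm wide and the walls are 10 mm thick, so the internal width is 536 − 2 × 10 = 516 mm.


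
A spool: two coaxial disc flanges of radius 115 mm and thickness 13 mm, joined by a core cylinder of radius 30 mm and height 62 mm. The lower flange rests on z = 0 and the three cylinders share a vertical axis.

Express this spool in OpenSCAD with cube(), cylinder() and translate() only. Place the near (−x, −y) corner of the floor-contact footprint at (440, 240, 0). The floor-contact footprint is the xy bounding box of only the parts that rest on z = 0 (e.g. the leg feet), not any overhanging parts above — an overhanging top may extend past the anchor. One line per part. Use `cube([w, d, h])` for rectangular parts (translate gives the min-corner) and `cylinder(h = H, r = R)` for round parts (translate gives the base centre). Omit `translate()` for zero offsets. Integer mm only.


translate([555, 355, 0]) cylinder(h = 13, r = 115);
translate([555, 355, 13]) cylinder(h = 62, r = 30);
translate([555, 355, 75]) cylinder(h = 13, r = 115);


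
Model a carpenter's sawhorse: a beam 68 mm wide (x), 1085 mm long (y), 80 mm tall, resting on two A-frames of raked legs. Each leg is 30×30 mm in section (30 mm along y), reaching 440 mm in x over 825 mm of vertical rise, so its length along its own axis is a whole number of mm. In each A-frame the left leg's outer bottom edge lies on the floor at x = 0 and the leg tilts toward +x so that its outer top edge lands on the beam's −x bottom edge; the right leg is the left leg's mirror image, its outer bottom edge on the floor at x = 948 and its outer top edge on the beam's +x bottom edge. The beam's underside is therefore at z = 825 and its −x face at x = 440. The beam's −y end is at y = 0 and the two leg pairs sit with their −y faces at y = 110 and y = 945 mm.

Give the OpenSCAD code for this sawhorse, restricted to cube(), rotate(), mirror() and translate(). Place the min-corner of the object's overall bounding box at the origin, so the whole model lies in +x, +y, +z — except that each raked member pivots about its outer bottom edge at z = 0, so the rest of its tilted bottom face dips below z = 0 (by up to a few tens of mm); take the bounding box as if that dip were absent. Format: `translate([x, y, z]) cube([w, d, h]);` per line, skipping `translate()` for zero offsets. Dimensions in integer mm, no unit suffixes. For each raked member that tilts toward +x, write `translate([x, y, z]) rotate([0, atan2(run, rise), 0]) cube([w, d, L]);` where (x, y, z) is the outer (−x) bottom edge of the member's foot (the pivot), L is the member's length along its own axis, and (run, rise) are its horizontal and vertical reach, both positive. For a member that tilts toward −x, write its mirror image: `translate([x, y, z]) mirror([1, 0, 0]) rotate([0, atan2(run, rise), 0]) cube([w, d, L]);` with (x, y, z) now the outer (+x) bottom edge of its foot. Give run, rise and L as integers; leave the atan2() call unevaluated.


translate([440, 0, 825]) cube([68, 1085, 80]);
translate([0, 110, 0]) rotate([0, atan2(440, 825), 0]) cube([30, 30, 935]);
translate([948, 110, 0]) mirror([1, 0, 0]) rotate([0, atan2(440, 825), 0]) cube([30, 30, 935]);
translate([0, 945, 0]) rotate([0, atan2(440, 825), 0]) cube([30, 30, 935]);
translate([948, 945, 0]) mirror([1, 0, 0]) rotate([0, atan2(440, 825), 0]) cube([30, 30, 935]);


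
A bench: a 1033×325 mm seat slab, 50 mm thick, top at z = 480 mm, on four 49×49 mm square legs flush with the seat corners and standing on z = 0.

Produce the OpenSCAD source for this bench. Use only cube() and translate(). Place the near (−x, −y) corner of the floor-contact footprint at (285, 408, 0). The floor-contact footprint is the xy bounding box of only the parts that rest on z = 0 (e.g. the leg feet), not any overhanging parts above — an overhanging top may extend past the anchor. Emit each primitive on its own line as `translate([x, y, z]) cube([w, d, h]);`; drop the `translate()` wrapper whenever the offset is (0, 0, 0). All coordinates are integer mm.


translate([285, 408, 430]) cube([1033, 325, 50]);
translate([285, 408, 0]) cube([49, 49, 430]);
translate([285, 684, 0]) cube([49, 49, 430]);
translate([1269, 408, 0]) cube([49, 49, 430]);
translate([1269, 684, 0]) cube([49, 49, 430]);


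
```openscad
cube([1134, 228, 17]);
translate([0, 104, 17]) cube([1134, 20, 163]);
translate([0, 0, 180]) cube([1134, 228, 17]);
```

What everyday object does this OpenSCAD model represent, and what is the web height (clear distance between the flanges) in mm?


An I-beam. The web height is 163 mm.

Two wide flanges with a thin centred web — an I-beam. Overall 197 mm minus two 17 mm flanges gives a web of 197 − 2·17 = 163 mm.


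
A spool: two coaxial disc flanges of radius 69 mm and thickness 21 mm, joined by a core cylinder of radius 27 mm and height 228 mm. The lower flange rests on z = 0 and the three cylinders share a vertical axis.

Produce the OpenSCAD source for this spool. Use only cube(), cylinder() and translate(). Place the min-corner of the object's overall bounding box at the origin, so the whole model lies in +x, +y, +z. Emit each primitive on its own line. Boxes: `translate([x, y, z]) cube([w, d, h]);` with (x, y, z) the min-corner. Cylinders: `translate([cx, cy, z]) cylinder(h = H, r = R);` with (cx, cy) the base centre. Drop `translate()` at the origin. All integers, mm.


translate([69, 69, 0]) cylinder(h = 21, r = 69);
translate([69, 69, 21]) cylinder(h = 228, r = 27);
translate([69, 69, 249]) cylinder(h = 21, r = 69);


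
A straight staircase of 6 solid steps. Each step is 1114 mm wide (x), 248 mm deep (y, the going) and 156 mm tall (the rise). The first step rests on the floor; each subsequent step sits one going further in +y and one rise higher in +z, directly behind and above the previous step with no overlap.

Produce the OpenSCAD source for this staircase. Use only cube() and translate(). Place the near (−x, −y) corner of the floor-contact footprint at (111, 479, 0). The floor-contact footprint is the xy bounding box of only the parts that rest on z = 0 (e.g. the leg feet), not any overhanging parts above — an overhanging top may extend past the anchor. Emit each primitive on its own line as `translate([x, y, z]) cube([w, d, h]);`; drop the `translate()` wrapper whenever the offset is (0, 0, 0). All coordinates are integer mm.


translate([111, 479, 0]) cube([1114, 248, 156]);
translate([111, 727, 156]) cube([1114, 248, 156]);
translate([111, 975, 312]) cube([1114, 248, 156]);
translate([111, 1223, 468]) cube([1114, 248, 156]);
translate([111, 1471, 624]) cube([1114, 248, 156]);
translate([111, 1719, 780]) cube([1114, 248, 156]);


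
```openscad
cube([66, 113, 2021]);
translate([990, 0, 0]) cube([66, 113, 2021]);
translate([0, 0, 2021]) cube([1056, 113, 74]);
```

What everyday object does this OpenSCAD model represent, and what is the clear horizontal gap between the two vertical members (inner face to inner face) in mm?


A door frame. The clear opening width is 924 mm.

Two 2021 mm tall posts with a header on top — a door frame. The left jamb is 66 mm wide at x = 0; the right jamb starts at x = 990. The clear opening is 990 − 66 = 924 mm.


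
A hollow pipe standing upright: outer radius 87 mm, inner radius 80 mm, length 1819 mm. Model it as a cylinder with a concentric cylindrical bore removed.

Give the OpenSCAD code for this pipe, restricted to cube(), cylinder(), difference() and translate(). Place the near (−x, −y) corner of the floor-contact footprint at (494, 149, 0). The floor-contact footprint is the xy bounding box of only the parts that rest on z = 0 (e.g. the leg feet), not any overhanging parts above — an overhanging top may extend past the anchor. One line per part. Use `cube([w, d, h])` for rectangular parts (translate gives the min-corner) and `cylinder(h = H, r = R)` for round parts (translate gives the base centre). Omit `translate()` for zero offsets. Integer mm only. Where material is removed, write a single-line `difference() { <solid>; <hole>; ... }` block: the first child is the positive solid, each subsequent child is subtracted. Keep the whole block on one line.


difference() { translate([581, 236, 0]) cylinder(h = 1819, r = 87); translate([581, 236, 0]) cylinder(h = 1819, r = 80); }


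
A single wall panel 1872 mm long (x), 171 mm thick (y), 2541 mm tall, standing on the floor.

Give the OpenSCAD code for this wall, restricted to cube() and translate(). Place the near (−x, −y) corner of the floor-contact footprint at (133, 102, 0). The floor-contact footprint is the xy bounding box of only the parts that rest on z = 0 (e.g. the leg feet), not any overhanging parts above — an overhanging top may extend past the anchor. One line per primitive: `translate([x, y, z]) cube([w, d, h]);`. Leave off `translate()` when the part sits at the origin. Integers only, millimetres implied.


translate([133, 102, 0]) cube([1872, 171, 2541]);


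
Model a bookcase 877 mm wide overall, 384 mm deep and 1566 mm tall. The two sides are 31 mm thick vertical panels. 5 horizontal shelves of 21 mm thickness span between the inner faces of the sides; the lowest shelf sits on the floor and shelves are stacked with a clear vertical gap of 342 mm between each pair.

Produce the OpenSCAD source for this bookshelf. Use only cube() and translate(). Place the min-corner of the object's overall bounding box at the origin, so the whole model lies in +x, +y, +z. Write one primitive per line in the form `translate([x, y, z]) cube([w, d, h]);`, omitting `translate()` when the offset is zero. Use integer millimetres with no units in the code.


cube([31, 384, 1566]);
translate([846, 0, 0]) cube([31, 384, 1566]);
translate([31, 0, 0]) cube([815, 384, 21]);
translate([31, 0, 363]) cube([815, 384, 21]);
translate([31, 0, 726]) cube([815, 384, 21]);
translate([31, 0, 1089]) cube([815, 384, 21]);
translate([31, 0, 1452]) cube([815, 384, 21]);


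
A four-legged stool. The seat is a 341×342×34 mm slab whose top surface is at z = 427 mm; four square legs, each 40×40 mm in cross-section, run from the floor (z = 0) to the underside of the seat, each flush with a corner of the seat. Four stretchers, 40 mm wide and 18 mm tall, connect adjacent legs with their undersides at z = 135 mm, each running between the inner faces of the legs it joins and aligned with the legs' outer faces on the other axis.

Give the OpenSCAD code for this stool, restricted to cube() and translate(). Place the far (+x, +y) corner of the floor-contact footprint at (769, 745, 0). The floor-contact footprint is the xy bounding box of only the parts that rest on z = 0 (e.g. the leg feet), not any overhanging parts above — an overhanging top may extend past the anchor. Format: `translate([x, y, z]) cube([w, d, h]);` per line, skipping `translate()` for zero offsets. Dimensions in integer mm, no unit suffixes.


translate([428, 403, 393]) cube([341, 342, 34]);
translate([428, 403, 0]) cube([40, 40, 393]);
translate([729, 403, 0]) cube([40, 40, 393]);
translate([428, 705, 0]) cube([40, 40, 393]);
translate([729, 705, 0]) cube([40, 40, 393]);
translate([468, 403, 135]) cube([261, 40, 18]);
translate([468, 705, 135]) cube([261, 40, 18]);
translate([428, 443, 135]) cube([40, 262, 18]);
translate([729, 443, 135]) cube([40, 262, 18]);


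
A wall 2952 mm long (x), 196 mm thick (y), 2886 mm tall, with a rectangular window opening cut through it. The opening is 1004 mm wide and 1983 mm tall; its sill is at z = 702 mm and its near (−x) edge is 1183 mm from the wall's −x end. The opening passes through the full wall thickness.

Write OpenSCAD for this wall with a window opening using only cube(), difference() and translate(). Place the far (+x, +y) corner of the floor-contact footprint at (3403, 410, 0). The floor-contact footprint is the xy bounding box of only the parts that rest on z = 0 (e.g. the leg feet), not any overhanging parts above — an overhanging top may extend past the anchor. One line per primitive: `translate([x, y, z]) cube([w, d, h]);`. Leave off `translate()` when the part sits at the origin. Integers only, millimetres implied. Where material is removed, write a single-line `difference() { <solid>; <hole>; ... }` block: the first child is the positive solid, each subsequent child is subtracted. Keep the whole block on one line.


difference() { translate([451, 214, 0]) cube([2952, 196, 2886]); translate([1634, 214, 702]) cube([1004, 196, 1983]); }


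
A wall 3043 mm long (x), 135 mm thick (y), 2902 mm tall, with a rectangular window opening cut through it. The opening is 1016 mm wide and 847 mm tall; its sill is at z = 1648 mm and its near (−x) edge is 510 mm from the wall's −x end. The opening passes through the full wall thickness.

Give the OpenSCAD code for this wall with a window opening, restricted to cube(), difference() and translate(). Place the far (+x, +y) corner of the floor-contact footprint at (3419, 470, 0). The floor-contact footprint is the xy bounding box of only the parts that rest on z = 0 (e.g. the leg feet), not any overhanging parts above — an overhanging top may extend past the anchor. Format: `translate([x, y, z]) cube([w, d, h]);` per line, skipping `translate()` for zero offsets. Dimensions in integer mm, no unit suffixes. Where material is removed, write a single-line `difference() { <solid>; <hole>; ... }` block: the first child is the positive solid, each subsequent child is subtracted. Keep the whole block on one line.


difference() { translate([376, 335, 0]) cube([3043, 135, 2902]); translate([886, 335, 1648]) cube([1016, 135, 847]); }


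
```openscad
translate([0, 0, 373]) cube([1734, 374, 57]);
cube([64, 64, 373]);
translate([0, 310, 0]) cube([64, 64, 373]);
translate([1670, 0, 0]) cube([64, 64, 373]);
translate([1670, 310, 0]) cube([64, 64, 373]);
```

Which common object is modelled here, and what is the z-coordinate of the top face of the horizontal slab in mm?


A bench. The seat-top height is 430 mm.

A long slab on four corner posts — a bench. The slab sits at z = 373 with thickness 57, so the top is 373 + 57 = 430 mm.


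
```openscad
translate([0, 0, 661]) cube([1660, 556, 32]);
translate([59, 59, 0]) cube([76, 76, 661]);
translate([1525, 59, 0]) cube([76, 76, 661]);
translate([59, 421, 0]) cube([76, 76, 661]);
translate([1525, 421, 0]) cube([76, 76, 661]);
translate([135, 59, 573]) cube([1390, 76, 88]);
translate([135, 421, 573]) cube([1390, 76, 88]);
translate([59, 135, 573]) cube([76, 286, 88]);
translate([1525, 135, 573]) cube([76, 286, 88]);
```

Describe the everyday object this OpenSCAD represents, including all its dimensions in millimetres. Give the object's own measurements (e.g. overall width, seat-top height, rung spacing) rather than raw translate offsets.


A rectangular dining table. The top is 1660×556×32 mm with its upper surface at z = 693 mm. It stands on four 76×76 mm square legs, each inset 59 mm from the nearest pair of top edges, running from the floor to the underside of the top. Four apron rails, 76 mm thick and 88 mm tall, run between adjacent legs with their top edges flush with the underside of the top and their outer faces flush with the legs' outer faces.


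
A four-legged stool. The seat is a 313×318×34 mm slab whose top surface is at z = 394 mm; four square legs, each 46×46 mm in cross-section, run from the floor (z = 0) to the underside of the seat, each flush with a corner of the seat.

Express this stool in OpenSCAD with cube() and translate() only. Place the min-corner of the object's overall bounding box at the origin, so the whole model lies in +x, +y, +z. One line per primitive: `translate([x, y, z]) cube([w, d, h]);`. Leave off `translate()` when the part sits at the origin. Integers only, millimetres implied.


translate([0, 0, 360]) cube([313, 318, 34]);
cube([46, 46, 360]);
translate([267, 0, 0]) cube([46, 46, 360]);
translate([0, 272, 0]) cube([46, 46, 360]);
translate([267, 272, 0]) cube([46, 46, 360]);


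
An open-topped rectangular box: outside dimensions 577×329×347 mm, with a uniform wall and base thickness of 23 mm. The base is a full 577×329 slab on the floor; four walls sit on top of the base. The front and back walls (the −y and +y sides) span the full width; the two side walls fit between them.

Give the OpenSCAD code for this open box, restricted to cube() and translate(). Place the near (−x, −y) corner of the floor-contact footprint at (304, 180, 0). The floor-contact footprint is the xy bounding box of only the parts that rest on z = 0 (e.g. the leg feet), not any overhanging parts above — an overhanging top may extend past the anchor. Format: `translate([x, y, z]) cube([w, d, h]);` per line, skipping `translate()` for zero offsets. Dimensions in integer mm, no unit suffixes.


translate([304, 180, 0]) cube([577, 329, 23]);
translate([304, 180, 23]) cube([577, 23, 324]);
translate([304, 486, 23]) cube([577, 23, 324]);
translate([304, 203, 23]) cube([23, 283, 324]);
translate([858, 203, 23]) cube([23, 283, 324]);


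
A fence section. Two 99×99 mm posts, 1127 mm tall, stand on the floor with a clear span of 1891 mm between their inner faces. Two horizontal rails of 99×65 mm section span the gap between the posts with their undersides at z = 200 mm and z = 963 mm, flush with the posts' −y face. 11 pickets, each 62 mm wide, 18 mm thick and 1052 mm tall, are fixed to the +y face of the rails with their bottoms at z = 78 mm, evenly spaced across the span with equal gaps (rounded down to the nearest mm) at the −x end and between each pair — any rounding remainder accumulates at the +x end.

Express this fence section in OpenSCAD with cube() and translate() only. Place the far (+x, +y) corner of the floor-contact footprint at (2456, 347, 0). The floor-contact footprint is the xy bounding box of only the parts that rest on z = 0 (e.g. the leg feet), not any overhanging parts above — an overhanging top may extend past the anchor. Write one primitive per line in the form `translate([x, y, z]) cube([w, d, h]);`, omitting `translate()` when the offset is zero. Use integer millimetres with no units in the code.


translate([367, 248, 0]) cube([99, 99, 1127]);
translate([2357, 248, 0]) cube([99, 99, 1127]);
translate([466, 248, 200]) cube([1891, 99, 65]);
translate([466, 248, 963]) cube([1891, 99, 65]);
translate([566, 347, 78]) cube([62, 18, 1052]);
translate([728, 347, 78]) cube([62, 18, 1052]);
translate([890, 347, 78]) cube([62, 18, 1052]);
translate([1052, 347, 78]) cube([62, 18, 1052]);
translate([1214, 347, 78]) cube([62, 18, 1052]);
translate([1376, 347, 78]) cube([62, 18, 1052]);
translate([1538, 347, 78]) cube([62, 18, 1052]);
translate([1700, 347, 78]) cube([62, 18, 1052]);
translate([1862, 347, 78]) cube([62, 18, 1052]);
translate([2024, 347, 78]) cube([62, 18, 1052]);
translate([2186, 347, 78]) cube([62, 18, 1052]);


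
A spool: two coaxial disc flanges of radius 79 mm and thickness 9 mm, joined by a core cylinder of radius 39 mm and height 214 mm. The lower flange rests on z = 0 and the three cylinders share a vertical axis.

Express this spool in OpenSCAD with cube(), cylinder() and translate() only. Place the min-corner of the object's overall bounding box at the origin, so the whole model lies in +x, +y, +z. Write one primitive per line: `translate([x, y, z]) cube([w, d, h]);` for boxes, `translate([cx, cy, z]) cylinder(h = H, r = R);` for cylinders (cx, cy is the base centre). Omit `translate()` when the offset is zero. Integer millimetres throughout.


translate([79, 79, 0]) cylinder(h = 9, r = 79);
translate([79, 79, 9]) cylinder(h = 214, r = 39);
translate([79, 79, 223]) cylinder(h = 9, r = 79);


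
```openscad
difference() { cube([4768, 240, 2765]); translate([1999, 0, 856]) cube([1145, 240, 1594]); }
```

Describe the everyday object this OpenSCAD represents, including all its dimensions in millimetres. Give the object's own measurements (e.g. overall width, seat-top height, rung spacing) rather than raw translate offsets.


A wall 4768 mm long (x), 240 mm thick (y), 2765 mm tall, with a rectangular window opening cut through it. The opening is 1145 mm wide and 1594 mm tall; its sill is at z = 856 mm and its near (−x) edge is 1999 mm from the wall's −x end. The opening passes through the full wall thickness.


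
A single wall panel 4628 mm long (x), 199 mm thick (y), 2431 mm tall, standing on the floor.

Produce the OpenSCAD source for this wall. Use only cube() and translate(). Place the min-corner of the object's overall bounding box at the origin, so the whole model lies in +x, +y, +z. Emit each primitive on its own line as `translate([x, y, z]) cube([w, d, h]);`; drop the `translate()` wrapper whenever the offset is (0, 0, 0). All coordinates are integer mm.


cube([4628, 199, 2431]);


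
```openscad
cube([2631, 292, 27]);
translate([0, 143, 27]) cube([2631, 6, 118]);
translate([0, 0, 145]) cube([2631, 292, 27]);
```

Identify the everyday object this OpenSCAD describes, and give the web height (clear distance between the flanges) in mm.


An I-beam. The web height is 118 mm.

Two wide flanges with a thin centred web — an I-beam. Overall 172 mm minus two 27 mm flanges gives a web of 172 − 2·27 = 118 mm.


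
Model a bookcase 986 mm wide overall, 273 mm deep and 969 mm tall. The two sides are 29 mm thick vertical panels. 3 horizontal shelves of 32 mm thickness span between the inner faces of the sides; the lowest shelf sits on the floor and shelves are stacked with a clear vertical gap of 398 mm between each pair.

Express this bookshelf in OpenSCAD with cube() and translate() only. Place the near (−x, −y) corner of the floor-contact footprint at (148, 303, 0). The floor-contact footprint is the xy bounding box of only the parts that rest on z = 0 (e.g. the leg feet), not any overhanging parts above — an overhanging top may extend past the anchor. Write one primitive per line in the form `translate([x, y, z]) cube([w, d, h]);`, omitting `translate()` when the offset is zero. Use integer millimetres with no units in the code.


translate([148, 303, 0]) cube([29, 273, 969]);
translate([1105, 303, 0]) cube([29, 273, 969]);
translate([177, 303, 0]) cube([928, 273, 32]);
translate([177, 303, 430]) cube([928, 273, 32]);
translate([177, 303, 860]) cube([928, 273, 32]);


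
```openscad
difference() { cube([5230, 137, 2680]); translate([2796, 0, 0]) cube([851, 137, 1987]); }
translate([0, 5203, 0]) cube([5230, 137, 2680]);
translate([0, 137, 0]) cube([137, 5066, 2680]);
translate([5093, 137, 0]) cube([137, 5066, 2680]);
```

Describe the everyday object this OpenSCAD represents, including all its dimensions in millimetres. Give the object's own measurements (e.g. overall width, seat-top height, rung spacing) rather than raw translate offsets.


A single room: four walls, each 2680 mm tall and 137 mm thick, enclosing an outside footprint 5230×5340 mm (x × y), no floor or roof. The front and back walls (−y and +y sides) run the full x-width; the side walls fit between their inner faces. A door opening 851 mm wide and 1987 mm tall is cut through the front wall from the floor up, its −x edge 2796 mm from the wall's −x end.


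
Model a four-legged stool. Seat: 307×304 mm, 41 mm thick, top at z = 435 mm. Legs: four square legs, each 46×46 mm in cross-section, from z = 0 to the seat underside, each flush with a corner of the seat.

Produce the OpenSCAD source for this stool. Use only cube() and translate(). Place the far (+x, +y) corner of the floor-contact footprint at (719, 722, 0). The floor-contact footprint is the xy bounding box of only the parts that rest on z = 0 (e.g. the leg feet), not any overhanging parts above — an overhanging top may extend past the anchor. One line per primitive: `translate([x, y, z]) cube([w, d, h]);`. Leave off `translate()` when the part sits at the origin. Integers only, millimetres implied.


translate([412, 418, 394]) cube([307, 304, 41]);
translate([412, 418, 0]) cube([46, 46, 394]);
translate([673, 418, 0]) cube([46, 46, 394]);
translate([412, 676, 0]) cube([46, 46, 394]);
translate([673, 676, 0]) cube([46, 46, 394]);


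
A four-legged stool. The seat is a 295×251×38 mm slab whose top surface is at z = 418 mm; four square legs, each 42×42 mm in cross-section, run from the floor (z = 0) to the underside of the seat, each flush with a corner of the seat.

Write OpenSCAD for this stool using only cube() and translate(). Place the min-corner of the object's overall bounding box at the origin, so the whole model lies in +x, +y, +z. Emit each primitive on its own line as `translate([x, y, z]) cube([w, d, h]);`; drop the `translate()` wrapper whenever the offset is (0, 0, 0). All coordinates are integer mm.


translate([0, 0, 380]) cube([295, 251, 38]);
cube([42, 42, 380]);
translate([253, 0, 0]) cube([42, 42, 380]);
translate([0, 209, 0]) cube([42, 42, 380]);
translate([253, 209, 0]) cube([42, 42, 380]);


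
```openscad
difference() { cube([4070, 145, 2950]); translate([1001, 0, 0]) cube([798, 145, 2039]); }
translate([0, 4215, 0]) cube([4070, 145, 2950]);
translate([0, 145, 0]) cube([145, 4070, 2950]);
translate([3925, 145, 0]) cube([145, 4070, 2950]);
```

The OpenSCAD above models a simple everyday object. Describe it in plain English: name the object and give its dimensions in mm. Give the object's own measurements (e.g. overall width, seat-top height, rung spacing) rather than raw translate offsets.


A single room: four walls, each 2950 mm tall and 145 mm thick, enclosing an outside footprint 4070×4360 mm (x × y), no floor or roof. The front and back walls (−y and +y sides) run the full x-width; the side walls fit between their inner faces. A door opening 798 mm wide and 2039 mm tall is cut through the front wall from the floor up, its −x edge 1001 mm from the wall's −x end.


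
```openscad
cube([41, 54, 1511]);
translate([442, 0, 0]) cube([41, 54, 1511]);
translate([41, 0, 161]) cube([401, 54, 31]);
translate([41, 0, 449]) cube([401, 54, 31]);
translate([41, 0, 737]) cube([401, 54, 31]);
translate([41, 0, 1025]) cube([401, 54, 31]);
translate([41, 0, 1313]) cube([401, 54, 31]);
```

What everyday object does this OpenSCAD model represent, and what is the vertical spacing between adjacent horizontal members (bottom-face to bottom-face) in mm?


A ladder. The rung spacing is 288 mm.

Two tall 41×54 posts with 5 short bars between them — a ladder. Adjacent rungs sit at z = 161 and z = 449, so the spacing is 449 − 161 = 288 mm.


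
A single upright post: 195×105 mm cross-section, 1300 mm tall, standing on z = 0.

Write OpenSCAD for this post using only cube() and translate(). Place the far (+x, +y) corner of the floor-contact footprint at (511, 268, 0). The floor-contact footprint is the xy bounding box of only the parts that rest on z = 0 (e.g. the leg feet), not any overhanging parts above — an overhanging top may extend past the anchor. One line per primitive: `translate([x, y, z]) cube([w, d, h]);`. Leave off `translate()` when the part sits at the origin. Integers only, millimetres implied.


translate([316, 163, 0]) cube([195, 105, 1300]);


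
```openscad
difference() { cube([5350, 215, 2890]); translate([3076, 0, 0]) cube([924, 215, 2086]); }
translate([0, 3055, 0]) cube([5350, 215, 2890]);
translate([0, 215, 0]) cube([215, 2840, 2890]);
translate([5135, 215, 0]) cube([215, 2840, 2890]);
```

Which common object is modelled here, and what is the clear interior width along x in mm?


A single room. The interior width is 4920 mm.

Four walls enclosing a rectangle with a door in the front wall — a room. Outside width 5350 minus two 215 mm walls gives 4920 mm.


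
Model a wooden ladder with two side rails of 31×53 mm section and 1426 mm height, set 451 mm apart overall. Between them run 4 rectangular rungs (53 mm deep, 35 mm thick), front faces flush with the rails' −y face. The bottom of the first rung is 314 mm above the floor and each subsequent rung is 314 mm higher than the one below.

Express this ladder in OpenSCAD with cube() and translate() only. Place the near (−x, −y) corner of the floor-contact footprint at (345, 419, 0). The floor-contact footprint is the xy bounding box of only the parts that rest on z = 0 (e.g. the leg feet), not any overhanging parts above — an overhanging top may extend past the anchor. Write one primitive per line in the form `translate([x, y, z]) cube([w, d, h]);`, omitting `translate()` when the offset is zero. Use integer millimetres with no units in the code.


translate([345, 419, 0]) cube([31, 53, 1426]);
translate([765, 419, 0]) cube([31, 53, 1426]);
translate([376, 419, 314]) cube([389, 53, 35]);
translate([376, 419, 628]) cube([389, 53, 35]);
translate([376, 419, 942]) cube([389, 53, 35]);
translate([376, 419, 1256]) cube([389, 53, 35]);


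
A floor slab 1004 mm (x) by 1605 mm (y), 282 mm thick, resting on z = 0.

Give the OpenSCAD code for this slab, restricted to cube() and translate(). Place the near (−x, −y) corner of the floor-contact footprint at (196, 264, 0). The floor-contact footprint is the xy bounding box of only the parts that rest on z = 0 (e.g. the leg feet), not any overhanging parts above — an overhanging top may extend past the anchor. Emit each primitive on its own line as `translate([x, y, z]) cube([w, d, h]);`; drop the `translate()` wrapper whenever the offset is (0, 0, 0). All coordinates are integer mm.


translate([196, 264, 0]) cube([1004, 1605, 282]);


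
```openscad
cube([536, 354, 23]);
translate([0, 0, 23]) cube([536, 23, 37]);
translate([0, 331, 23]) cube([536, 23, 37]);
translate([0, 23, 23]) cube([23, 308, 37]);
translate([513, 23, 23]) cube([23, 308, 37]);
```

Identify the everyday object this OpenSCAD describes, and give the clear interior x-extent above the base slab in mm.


An open box. The internal width is 490 mm.

A 536×354 base slab with four walls standing on it — an open box. The base is 536 mm wide and the walls are 23 mm thick, so the internal width is 536 − 2 × 23 = 490 mm.


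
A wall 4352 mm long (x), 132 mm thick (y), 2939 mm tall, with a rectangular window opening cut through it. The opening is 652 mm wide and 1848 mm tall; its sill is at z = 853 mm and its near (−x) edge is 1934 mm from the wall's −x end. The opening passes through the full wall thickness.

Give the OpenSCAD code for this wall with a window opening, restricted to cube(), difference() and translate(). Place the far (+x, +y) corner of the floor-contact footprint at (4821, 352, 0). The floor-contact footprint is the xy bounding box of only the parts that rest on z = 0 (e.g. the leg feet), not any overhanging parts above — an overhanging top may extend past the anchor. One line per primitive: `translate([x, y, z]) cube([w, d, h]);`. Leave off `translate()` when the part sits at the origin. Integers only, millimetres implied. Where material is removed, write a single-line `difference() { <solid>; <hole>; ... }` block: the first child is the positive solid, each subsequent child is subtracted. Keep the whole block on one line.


difference() { translate([469, 220, 0]) cube([4352, 132, 2939]); translate([2403, 220, 853]) cube([652, 132, 1848]); }


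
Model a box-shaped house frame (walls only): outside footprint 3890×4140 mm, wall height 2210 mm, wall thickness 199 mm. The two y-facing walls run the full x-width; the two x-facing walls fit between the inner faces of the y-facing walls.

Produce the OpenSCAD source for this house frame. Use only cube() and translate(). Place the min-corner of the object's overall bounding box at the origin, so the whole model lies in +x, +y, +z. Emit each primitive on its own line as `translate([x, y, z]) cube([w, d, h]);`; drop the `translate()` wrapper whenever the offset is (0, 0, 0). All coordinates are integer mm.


cube([3890, 199, 2210]);
translate([0, 3941, 0]) cube([3890, 199, 2210]);
translate([0, 199, 0]) cube([199, 3742, 2210]);
translate([3691, 199, 0]) cube([199, 3742, 2210]);


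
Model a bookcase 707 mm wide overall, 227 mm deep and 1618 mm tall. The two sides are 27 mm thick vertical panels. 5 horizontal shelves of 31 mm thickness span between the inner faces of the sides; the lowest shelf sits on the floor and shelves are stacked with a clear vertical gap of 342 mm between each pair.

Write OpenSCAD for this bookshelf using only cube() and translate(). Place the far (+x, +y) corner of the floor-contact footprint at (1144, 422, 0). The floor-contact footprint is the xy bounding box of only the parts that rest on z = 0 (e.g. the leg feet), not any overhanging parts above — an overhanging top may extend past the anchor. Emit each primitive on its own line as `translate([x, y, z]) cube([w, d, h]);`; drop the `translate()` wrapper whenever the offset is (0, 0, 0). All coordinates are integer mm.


translate([437, 195, 0]) cube([27, 227, 1618]);
translate([1117, 195, 0]) cube([27, 227, 1618]);
translate([464, 195, 0]) cube([653, 227, 31]);
translate([464, 195, 373]) cube([653, 227, 31]);
translate([464, 195, 746]) cube([653, 227, 31]);
translate([464, 195, 1119]) cube([653, 227, 31]);
translate([464, 195, 1492]) cube([653, 227, 31]);


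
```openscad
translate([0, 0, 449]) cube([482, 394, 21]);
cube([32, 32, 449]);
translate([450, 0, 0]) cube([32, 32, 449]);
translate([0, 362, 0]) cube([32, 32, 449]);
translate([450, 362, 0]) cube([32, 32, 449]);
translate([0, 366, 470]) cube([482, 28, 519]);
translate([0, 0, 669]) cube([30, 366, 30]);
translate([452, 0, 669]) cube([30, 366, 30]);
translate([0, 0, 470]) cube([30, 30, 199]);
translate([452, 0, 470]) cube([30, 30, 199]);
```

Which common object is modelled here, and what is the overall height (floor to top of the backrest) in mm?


A chair. The overall height is 989 mm.

A slab on four corner posts with a tall panel at the back — a chair. The seat slab sits at z = 449 with thickness 21, and the 519 mm backrest starts at the seat top, so the overall height is 449 + 21 + 519 = 989 mm.


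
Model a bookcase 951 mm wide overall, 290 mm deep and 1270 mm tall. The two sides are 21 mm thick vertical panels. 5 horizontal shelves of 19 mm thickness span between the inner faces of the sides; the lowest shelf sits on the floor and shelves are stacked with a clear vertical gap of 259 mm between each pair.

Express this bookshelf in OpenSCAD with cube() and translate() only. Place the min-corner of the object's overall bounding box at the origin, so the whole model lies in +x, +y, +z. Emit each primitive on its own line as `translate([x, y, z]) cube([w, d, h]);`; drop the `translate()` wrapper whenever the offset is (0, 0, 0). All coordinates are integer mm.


cube([21, 290, 1270]);
translate([930, 0, 0]) cube([21, 290, 1270]);
translate([21, 0, 0]) cube([909, 290, 19]);
translate([21, 0, 278]) cube([909, 290, 19]);
translate([21, 0, 556]) cube([909, 290, 19]);
translate([21, 0, 834]) cube([909, 290, 19]);
translate([21, 0, 1112]) cube([909, 290, 19]);


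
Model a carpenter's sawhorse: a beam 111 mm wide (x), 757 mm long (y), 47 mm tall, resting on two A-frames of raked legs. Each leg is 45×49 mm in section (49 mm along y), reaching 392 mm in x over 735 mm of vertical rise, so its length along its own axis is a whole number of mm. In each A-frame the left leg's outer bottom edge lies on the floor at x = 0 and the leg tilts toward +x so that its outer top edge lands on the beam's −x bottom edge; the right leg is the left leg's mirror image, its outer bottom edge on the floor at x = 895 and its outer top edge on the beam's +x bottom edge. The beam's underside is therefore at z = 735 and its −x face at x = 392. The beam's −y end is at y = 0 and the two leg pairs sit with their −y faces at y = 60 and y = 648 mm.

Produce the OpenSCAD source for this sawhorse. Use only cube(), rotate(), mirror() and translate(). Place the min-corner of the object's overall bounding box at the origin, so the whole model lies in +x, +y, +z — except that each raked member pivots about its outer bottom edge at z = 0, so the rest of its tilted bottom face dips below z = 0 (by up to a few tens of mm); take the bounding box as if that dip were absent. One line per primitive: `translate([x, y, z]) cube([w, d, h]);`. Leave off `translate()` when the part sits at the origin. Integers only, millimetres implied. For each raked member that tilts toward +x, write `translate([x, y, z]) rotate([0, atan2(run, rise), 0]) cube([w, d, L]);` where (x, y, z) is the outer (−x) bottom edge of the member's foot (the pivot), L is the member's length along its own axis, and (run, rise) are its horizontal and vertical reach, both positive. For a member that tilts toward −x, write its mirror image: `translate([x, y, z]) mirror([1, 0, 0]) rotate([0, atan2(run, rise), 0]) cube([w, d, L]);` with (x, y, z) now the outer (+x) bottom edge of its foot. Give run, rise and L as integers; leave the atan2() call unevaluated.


// leg length = √(392² + 735²) = 833
// right-leg outer foot x = 2·392 + 111 = 895
// beam min-corner = (392, 0, 735)
translate([392, 0, 735]) cube([111, 757, 47]);
translate([0, 60, 0]) rotate([0, atan2(392, 735), 0]) cube([45, 49, 833]);
translate([895, 60, 0]) mirror([1, 0, 0]) rotate([0, atan2(392, 735), 0]) cube([45, 49, 833]);
translate([0, 648, 0]) rotate([0, atan2(392, 735), 0]) cube([45, 49, 833]);
translate([895, 648, 0]) mirror([1, 0, 0]) rotate([0, atan2(392, 735), 0]) cube([45, 49, 833]);


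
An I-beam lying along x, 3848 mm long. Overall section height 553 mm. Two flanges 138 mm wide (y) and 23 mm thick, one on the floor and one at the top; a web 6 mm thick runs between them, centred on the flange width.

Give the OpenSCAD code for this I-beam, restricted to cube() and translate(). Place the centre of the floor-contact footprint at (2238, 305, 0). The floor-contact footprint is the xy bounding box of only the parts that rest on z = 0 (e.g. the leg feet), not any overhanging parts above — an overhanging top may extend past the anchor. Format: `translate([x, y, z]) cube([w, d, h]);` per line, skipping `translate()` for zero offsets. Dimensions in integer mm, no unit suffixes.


translate([314, 236, 0]) cube([3848, 138, 23]);
translate([314, 302, 23]) cube([3848, 6, 507]);
translate([314, 236, 530]) cube([3848, 138, 23]);
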